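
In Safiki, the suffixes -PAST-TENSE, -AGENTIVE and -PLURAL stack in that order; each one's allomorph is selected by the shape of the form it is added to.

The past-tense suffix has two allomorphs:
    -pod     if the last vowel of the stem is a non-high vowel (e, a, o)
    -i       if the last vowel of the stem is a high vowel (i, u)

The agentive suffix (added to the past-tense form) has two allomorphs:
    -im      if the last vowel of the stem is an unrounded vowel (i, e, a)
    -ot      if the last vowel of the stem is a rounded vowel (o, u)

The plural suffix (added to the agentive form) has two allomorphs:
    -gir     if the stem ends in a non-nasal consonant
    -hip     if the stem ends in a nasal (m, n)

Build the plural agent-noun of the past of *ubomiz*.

ubomiziimhip

*ubomiz* — last vowel /i/ (a high vowel) → -i → *ubomizi*.
The last vowel of the past-tense form *ubomizi* is /i/, which is an unrounded vowel, so the agentive suffix is -im, giving *ubomiziim*.
The agentive form *ubomiziim* — final consonant /m/ (a nasal) → -hip → *ubomiziimhip*.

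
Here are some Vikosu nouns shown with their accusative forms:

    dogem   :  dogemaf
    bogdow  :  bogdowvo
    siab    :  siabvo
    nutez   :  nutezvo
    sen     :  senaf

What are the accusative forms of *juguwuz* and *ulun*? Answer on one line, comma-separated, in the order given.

juguwuzvo, ulunaf

Looking at the final consonant of each stem: -af when the stem ends in a nasal (*dogem*, *sen*); -vo when the stem ends in a non-nasal consonant (*bogdow*, *siab*, *nutez*).
*juguwuz* — final consonant /z/ (non-nasal) → -vo → *juguwuzvo*.
Since the final consonant of *ulun* is /n/ (a nasal), it takes -af, giving *ulunaf*.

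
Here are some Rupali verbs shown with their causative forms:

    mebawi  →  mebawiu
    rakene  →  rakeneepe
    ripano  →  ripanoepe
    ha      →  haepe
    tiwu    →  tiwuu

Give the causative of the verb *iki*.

The suffix is conditioned by the last vowel: -u when the last vowel of the stem is a high vowel (*mebawi*, *tiwu*); -epe when the last vowel of the stem is a non-high vowel (*rakene*, *ripano*, *ha*).
Since the last vowel of *iki* is /i/ (a high vowel), it takes -u, giving *ikiu*.

ikiu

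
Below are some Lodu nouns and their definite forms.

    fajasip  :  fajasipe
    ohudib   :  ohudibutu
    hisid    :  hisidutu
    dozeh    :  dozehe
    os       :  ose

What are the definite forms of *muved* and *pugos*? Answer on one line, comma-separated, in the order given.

Looking at the final consonant of each stem: -e when the stem ends in a voiceless consonant (*fajasip*, *dozeh*, *os*); -utu when the stem ends in a voiced consonant (*ohudib*, *hisid*).
*muved* — final consonant /d/ (voiced) → -utu → *muvedutu*.
*pugos* — final consonant /s/ (voiceless) → -e → *pugose*.

muvedutu, pugose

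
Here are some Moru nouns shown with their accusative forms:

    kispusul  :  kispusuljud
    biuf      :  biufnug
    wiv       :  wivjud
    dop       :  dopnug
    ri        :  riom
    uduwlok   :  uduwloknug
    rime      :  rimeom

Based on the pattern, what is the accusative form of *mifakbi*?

mifakbiom

The alternation tracks the final sound of the stem — -nug when the stem ends in a voiceless consonant (*biuf*, *dop*, *uduwlok*); -jud when the stem ends in a voiced consonant (*kispusul*, *wiv*); -om when the stem ends in a vowel (*ri*, *rime*).
*mifakbi*: final sound = /i/, a vowel → -om → *mifakbiom*.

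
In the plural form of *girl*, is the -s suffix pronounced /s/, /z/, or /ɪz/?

/z/

The stem *girl* ends in a voiced non-sibilant sound.
The plural suffix surfaces as /ɪz/ after sibilants, /s/ after other voiceless consonants, and /z/ after other voiced sounds.
So the plural -s on *girl* is pronounced /z/.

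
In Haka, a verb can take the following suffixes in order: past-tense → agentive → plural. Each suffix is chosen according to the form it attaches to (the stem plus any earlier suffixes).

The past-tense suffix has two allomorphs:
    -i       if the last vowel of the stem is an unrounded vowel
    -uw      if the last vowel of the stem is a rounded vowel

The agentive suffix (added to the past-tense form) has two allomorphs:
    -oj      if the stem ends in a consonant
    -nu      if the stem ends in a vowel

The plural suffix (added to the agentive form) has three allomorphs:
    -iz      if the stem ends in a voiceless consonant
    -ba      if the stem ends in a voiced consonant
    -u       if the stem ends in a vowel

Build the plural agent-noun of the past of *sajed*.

sajedinuu

Since the last vowel of *sajed* is /e/ (an unrounded vowel), it takes -i, giving *sajedi*.
The past-tense form *sajedi* — final sound /i/ (a vowel) → -nu → *sajedinu*.
The agentive form *sajedinu* — final sound /u/ (a vowel) → -u → *sajedinuu*.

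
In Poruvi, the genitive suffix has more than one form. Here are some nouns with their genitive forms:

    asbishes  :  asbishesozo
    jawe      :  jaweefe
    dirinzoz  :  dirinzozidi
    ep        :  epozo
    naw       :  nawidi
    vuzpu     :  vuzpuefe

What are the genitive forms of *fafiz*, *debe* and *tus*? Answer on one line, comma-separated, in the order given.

fafizidi, debeefe, tusozo

The alternation tracks the final sound of the stem — -ozo when the stem ends in a voiceless consonant (*asbishes*, *ep*); -idi when the stem ends in a voiced consonant (*dirinzoz*, *naw*); -efe when the stem ends in a vowel (*jawe*, *vuzpu*).
*fafiz*: final sound = /z/, a voiced consonant → -idi → *fafizidi*.
*debe*: final sound = /e/, a vowel → -efe → *debeefe*.
The final sound of *tus* is /s/, which is a voiceless consonant, so the suffix is -ozo, giving *tusozo*.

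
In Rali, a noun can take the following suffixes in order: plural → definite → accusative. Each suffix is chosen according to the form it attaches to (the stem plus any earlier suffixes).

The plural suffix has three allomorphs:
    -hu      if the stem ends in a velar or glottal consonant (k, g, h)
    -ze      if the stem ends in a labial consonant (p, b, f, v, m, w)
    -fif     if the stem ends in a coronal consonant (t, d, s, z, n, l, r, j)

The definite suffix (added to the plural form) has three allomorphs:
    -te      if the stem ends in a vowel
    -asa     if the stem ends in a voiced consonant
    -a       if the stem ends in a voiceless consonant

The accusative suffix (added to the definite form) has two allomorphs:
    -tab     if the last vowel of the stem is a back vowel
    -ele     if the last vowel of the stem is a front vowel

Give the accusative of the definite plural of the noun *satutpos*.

Since the final consonant of *satutpos* is /s/ (coronal), it takes -fif, giving *satutposfif*.
Since the final sound of the plural form *satutposfif* is /f/ (a voiceless consonant), it takes -a, giving *satutposfifa*.
The definite form *satutposfifa* — last vowel /a/ (a back vowel) → -tab → *satutposfifatab*.

satutposfifatab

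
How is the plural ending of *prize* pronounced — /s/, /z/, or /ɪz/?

The stem *prize* ends in a sibilant (/s, z, ʃ, ʒ, tʃ, dʒ/).
The plural suffix surfaces as /ɪz/ after sibilants, /s/ after other voiceless consonants, and /z/ after other voiced sounds.
So the plural -s on *prize* is pronounced /ɪz/.

/ɪz/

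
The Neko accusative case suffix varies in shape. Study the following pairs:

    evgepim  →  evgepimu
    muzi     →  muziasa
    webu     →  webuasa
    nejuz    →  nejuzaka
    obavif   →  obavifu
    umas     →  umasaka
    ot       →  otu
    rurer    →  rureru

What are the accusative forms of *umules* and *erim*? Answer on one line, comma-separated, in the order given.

umulesaka, erimu

The alternation tracks the final sound of the stem — -aka when the stem ends in a sibilant (*nejuz*, *umas*); -u when the stem ends in a non-sibilant consonant (*evgepim*, *obavif*, *ot*, *rurer*); -asa when the stem ends in a vowel (*muzi*, *webu*).
*umules*: final sound = /s/, a sibilant → -aka → *umulesaka*.
*erim*: final sound = /m/, a non-sibilant consonant → -u → *erimu*.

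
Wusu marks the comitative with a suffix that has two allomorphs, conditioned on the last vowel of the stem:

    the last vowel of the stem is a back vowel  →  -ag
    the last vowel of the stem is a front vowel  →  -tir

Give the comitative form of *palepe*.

palepetir

*palepe* — last vowel /e/ (a front vowel) → -tir → *palepetir*.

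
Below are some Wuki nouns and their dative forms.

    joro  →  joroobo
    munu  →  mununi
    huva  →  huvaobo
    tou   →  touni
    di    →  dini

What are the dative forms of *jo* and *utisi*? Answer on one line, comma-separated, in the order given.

The pattern is height harmony: -ni when the last vowel of the stem is a high vowel (*munu*, *tou*, *di*); -obo when the last vowel of the stem is a non-high vowel (*joro*, *huva*).
Since the last vowel of *jo* is /o/ (a non-high vowel), it takes -obo, giving *joobo*.
The last vowel of *utisi* is /i/, which is a high vowel, so the suffix is -ni, giving *utisini*.

joobo, utisini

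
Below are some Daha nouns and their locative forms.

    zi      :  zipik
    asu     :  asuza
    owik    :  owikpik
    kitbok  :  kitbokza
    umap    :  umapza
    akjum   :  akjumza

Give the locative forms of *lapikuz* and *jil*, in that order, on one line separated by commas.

The suffix is conditioned by the last vowel: -pik when the last vowel of the stem is a front vowel (*zi*, *owik*); -za when the last vowel of the stem is a back vowel (*asu*, *kitbok*, *umap*, *akjum*).
*lapikuz* — last vowel /u/ (a back vowel) → -za → *lapikuzza*.
Since the last vowel of *jil* is /i/ (a front vowel), it takes -pik, giving *jilpik*.

lapikuzza, jilpik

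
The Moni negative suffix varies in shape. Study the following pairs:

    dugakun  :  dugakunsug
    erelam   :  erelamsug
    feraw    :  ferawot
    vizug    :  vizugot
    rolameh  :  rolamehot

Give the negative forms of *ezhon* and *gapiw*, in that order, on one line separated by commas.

The suffix is conditioned by the final consonant: -sug when the stem ends in a nasal (*dugakun*, *erelam*); -ot when the stem ends in a non-nasal consonant (*feraw*, *vizug*, *rolameh*).
The final consonant of *ezhon* is /n/, which is a nasal, so the suffix is -sug, giving *ezhonsug*.
*gapiw* — final consonant /w/ (non-nasal) → -ot → *gapiwot*.

ezhonsug, gapiwot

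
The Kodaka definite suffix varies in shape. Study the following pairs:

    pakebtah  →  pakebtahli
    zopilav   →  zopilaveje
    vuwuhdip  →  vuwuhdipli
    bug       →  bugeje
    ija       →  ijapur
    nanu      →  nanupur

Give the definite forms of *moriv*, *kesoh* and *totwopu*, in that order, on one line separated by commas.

moriveje, kesohli, totwopupur

Looking at the final sound of each stem: -li when the stem ends in a voiceless consonant (*pakebtah*, *vuwuhdip*); -eje when the stem ends in a voiced consonant (*zopilav*, *bug*); -pur when the stem ends in a vowel (*ija*, *nanu*).
*moriv*: final sound = /v/, a voiced consonant → -eje → *moriveje*.
Since the final sound of *kesoh* is /h/ (a voiceless consonant), it takes -li, giving *kesohli*.
The final sound of *totwopu* is /u/, which is a vowel, so the suffix is -pur, giving *totwopupur*.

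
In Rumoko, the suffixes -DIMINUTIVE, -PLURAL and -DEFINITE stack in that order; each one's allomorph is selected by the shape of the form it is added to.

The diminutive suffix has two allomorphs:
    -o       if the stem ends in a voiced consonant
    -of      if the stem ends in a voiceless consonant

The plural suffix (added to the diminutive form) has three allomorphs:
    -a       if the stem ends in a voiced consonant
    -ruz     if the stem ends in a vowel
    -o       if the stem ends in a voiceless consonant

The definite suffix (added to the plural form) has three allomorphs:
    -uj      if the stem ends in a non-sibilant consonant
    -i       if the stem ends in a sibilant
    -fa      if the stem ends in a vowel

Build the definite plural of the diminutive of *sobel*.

*sobel* — final consonant /l/ (voiced) → -o → *sobelo*.
The diminutive form *sobelo* — final sound /o/ (a vowel) → -ruz → *sobeloruz*.
The plural form *sobeloruz* — final sound /z/ (a sibilant) → -i → *sobeloruzi*.

sobeloruzi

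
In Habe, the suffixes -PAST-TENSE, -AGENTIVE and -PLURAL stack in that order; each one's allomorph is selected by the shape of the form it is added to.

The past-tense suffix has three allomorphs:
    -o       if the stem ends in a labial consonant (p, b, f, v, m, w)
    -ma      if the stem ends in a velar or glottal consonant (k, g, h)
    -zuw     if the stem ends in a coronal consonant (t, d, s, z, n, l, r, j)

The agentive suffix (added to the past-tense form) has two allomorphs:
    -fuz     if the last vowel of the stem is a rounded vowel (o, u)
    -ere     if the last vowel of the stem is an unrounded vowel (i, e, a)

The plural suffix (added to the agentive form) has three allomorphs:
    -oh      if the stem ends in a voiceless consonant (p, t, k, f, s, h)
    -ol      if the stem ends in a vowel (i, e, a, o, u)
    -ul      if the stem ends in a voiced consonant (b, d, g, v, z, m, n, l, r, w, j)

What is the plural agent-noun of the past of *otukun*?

Since the final consonant of *otukun* is /n/ (coronal), it takes -zuw, giving *otukunzuw*.
The last vowel of the past-tense form *otukunzuw* is /u/, which is a rounded vowel, so the agentive suffix is -fuz, giving *otukunzuwfuz*.
Since the final sound of the agentive form *otukunzuwfuz* is /z/ (a voiced consonant), it takes -ul, giving *otukunzuwfuzul*.

otukunzuwfuzul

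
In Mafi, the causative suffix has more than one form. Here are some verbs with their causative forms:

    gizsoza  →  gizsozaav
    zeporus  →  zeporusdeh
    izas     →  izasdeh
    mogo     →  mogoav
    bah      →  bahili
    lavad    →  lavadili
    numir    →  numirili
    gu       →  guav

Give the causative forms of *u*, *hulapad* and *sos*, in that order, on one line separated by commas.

uav, hulapadili, sosdeh

The suffix is conditioned by the final sound: -deh when the stem ends in a sibilant (*zeporus*, *izas*); -ili when the stem ends in a non-sibilant consonant (*bah*, *lavad*, *numir*); -av when the stem ends in a vowel (*gizsoza*, *mogo*, *gu*).
*u* — final sound /u/ (a vowel) → -av → *uav*.
The final sound of *hulapad* is /d/, which is a non-sibilant consonant, so the suffix is -ili, giving *hulapadili*.
*sos* — final sound /s/ (a sibilant) → -deh → *sosdeh*.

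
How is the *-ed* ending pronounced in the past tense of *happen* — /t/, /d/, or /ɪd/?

/d/

The stem *happen* ends in a voiced sound other than /d/.
The -ed suffix is realized as /ɪd/ after /t, d/; as /t/ after other voiceless consonants; and as /d/ after other voiced sounds.
So -ed on *happen* is pronounced /d/.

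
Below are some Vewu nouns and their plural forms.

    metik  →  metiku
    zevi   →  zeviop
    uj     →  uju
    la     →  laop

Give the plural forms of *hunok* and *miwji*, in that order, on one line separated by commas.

Looking at the final sound of each stem: -u when the stem ends in a consonant (*metik*, *uj*); -op when the stem ends in a vowel (*zevi*, *la*).
The final sound of *hunok* is /k/, which is a consonant, so the suffix is -u, giving *hunoku*.
Since the final sound of *miwji* is /i/ (a vowel), it takes -op, giving *miwjiop*.

hunoku, miwjiop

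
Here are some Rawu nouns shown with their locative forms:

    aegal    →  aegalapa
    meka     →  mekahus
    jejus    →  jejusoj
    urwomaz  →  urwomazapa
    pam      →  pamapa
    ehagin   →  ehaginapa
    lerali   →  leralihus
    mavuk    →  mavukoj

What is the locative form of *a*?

ahus

The alternation tracks the final sound of the stem — -oj when the stem ends in a voiceless consonant (*jejus*, *mavuk*); -apa when the stem ends in a voiced consonant (*aegal*, *urwomaz*, *pam*, *ehagin*); -hus when the stem ends in a vowel (*meka*, *lerali*).
The final sound of *a* is /a/, which is a vowel, so the suffix is -hus, giving *ahus*.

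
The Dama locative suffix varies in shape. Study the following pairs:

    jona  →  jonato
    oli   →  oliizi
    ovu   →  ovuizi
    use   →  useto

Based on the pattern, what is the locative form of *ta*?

tato

The suffix is conditioned by the last vowel: -izi when the last vowel of the stem is a high vowel (*oli*, *ovu*); -to when the last vowel of the stem is a non-high vowel (*jona*, *use*).
*ta* — last vowel /a/ (a non-high vowel) → -to → *tato*.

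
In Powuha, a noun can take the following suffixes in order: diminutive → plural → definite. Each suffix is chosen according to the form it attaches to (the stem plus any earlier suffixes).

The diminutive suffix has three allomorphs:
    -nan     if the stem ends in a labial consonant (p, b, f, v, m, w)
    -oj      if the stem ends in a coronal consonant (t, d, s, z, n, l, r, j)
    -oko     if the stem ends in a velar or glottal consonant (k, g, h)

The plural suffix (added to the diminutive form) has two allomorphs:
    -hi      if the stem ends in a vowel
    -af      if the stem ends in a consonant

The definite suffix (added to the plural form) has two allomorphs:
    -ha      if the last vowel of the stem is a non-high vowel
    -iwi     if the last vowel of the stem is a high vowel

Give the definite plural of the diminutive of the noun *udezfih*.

Since the final consonant of *udezfih* is /h/ (velar/glottal), it takes -oko, giving *udezfihoko*.
The diminutive form *udezfihoko* — final sound /o/ (a vowel) → -hi → *udezfihokohi*.
Since the last vowel of the plural form *udezfihokohi* is /i/ (a high vowel), it takes -iwi, giving *udezfihokohiiwi*.

udezfihokohiiwi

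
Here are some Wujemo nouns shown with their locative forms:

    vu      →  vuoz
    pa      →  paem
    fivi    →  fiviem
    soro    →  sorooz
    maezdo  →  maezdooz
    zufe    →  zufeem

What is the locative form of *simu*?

Looking at the last vowel of each stem: -oz when the last vowel of the stem is a rounded vowel (*vu*, *soro*, *maezdo*); -em when the last vowel of the stem is an unrounded vowel (*pa*, *fivi*, *zufe*).
*simu*: last vowel = /u/, a rounded vowel → -oz → *simuoz*.

simuoz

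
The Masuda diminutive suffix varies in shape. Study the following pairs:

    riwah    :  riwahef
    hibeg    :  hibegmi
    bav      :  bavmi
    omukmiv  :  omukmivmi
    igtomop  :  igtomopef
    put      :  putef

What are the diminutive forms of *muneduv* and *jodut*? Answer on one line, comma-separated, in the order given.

The alternation tracks the final consonant of the stem — -ef when the stem ends in a voiceless consonant (*riwah*, *igtomop*, *put*); -mi when the stem ends in a voiced consonant (*hibeg*, *bav*, *omukmiv*).
*muneduv* — final consonant /v/ (voiced) → -mi → *muneduvmi*.
Since the final consonant of *jodut* is /t/ (voiceless), it takes -ef, giving *jodutef*.

muneduvmi, jodutef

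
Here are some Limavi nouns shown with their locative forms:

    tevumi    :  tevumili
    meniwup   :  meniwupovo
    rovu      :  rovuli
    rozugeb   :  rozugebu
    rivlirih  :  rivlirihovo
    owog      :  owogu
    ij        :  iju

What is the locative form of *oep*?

oepovo

Looking at the final sound of each stem: -ovo when the stem ends in a voiceless consonant (*meniwup*, *rivlirih*); -u when the stem ends in a voiced consonant (*rozugeb*, *owog*, *ij*); -li when the stem ends in a vowel (*tevumi*, *rovu*).
Since the final sound of *oep* is /p/ (a voiceless consonant), it takes -ovo, giving *oepovo*.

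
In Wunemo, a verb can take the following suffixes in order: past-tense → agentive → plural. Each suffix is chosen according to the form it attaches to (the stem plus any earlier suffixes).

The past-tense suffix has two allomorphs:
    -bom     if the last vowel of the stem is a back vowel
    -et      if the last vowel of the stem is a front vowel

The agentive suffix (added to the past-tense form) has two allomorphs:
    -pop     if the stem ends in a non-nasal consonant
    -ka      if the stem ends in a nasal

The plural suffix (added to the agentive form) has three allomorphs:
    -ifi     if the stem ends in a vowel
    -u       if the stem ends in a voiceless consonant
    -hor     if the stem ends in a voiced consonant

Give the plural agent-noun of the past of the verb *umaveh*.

umavehetpopu

*umaveh* — last vowel /e/ (a front vowel) → -et → *umavehet*.
The past-tense form *umavehet* — final consonant /t/ (non-nasal) → -pop → *umavehetpop*.
The final sound of the agentive form *umavehetpop* is /p/, which is a voiceless consonant, so the plural suffix is -u, giving *umavehetpopu*.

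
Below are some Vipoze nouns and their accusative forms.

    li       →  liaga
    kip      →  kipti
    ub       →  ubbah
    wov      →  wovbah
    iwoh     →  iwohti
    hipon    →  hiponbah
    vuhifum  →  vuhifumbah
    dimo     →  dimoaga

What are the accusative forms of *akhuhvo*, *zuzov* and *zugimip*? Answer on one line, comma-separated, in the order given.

akhuhvoaga, zuzovbah, zugimipti

The pattern is voicing of the final sound: -ti when the stem ends in a voiceless consonant (*kip*, *iwoh*); -bah when the stem ends in a voiced consonant (*ub*, *wov*, *hipon*, *vuhifum*); -aga when the stem ends in a vowel (*li*, *dimo*).
The final sound of *akhuhvo* is /o/, which is a vowel, so the suffix is -aga, giving *akhuhvoaga*.
*zuzov*: final sound = /v/, a voiced consonant → -bah → *zuzovbah*.
*zugimip*: final sound = /p/, a voiceless consonant → -ti → *zugimipti*.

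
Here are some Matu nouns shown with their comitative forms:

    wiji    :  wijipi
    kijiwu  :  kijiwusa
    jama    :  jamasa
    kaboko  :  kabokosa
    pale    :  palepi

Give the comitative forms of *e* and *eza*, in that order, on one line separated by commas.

epi, ezasa

The suffix is conditioned by the last vowel: -pi when the last vowel of the stem is a front vowel (*wiji*, *pale*); -sa when the last vowel of the stem is a back vowel (*kijiwu*, *jama*, *kaboko*).
*e*: last vowel = /e/, a front vowel → -pi → *epi*.
The last vowel of *eza* is /a/, which is a back vowel, so the suffix is -sa, giving *ezasa*.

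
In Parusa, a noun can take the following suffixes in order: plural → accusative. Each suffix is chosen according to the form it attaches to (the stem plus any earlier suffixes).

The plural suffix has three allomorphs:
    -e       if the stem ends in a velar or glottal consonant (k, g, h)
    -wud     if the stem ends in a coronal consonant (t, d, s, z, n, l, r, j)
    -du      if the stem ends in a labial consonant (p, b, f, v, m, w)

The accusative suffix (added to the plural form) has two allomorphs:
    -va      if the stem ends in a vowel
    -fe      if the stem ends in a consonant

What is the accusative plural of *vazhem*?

*vazhem*: final consonant = /m/, labial → -du → *vazhemdu*.
Since the final sound of the plural form *vazhemdu* is /u/ (a vowel), it takes -va, giving *vazhemduva*.

vazhemduva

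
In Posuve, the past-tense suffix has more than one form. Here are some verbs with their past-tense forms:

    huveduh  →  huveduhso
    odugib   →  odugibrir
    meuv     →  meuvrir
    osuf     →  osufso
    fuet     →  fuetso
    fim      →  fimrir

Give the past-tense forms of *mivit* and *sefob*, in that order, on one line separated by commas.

The alternation tracks the final consonant of the stem — -so when the stem ends in a voiceless consonant (*huveduh*, *osuf*, *fuet*); -rir when the stem ends in a voiced consonant (*odugib*, *meuv*, *fim*).
*mivit* — final consonant /t/ (voiceless) → -so → *mivitso*.
*sefob* — final consonant /b/ (voiced) → -rir → *sefobrir*.

mivitso, sefobrir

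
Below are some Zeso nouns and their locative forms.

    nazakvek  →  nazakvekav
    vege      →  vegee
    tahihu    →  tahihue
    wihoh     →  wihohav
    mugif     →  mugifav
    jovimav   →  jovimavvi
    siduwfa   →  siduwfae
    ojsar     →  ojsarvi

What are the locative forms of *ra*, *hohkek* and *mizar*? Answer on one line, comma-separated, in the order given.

Looking at the final sound of each stem: -av when the stem ends in a voiceless consonant (*nazakvek*, *wihoh*, *mugif*); -vi when the stem ends in a voiced consonant (*jovimav*, *ojsar*); -e when the stem ends in a vowel (*vege*, *tahihu*, *siduwfa*).
Since the final sound of *ra* is /a/ (a vowel), it takes -e, giving *rae*.
The final sound of *hohkek* is /k/, which is a voiceless consonant, so the suffix is -av, giving *hohkekav*.
*mizar*: final sound = /r/, a voiced consonant → -vi → *mizarvi*.

rae, hohkekav, mizarvi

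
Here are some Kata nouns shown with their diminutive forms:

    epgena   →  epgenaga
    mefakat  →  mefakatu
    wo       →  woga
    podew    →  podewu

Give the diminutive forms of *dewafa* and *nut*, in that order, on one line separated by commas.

The alternation tracks the final sound of the stem — -u when the stem ends in a consonant (*mefakat*, *podew*); -ga when the stem ends in a vowel (*epgena*, *wo*).
Since the final sound of *dewafa* is /a/ (a vowel), it takes -ga, giving *dewafaga*.
*nut*: final sound = /t/, a consonant → -u → *nutu*.

dewafaga, nutu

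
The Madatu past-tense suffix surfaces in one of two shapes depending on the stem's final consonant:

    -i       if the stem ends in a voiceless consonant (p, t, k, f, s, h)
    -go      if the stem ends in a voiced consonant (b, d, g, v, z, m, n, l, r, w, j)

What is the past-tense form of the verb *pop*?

The final consonant of *pop* is /p/, which is voiceless, so the suffix is -i, giving *popi*.

popi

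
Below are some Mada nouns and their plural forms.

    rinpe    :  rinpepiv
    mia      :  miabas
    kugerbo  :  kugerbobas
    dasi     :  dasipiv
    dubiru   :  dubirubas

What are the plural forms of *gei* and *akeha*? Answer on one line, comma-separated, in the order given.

The alternation tracks the last vowel of the stem — -piv when the last vowel of the stem is a front vowel (*rinpe*, *dasi*); -bas when the last vowel of the stem is a back vowel (*mia*, *kugerbo*, *dubiru*).
Since the last vowel of *gei* is /i/ (a front vowel), it takes -piv, giving *geipiv*.
The last vowel of *akeha* is /a/, which is a back vowel, so the suffix is -bas, giving *akehabas*.

geipiv, akehabas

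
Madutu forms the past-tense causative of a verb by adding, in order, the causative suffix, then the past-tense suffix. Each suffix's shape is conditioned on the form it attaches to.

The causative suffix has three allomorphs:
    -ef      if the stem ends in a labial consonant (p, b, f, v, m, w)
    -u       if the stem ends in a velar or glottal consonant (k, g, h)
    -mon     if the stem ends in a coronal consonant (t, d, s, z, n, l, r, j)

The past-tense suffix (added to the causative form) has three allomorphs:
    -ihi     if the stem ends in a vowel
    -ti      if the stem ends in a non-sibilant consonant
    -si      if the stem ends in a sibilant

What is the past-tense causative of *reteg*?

*reteg* — final consonant /g/ (velar/glottal) → -u → *retegu*.
Since the final sound of the causative form *retegu* is /u/ (a vowel), it takes -ihi, giving *reteguihi*.

reteguihi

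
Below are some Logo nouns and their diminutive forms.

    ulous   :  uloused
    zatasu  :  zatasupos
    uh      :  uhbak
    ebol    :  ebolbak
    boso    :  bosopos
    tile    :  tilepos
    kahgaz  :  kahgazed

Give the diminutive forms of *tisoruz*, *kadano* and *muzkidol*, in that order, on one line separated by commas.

tisoruzed, kadanopos, muzkidolbak

The alternation tracks the final sound of the stem — -ed when the stem ends in a sibilant (*ulous*, *kahgaz*); -bak when the stem ends in a non-sibilant consonant (*uh*, *ebol*); -pos when the stem ends in a vowel (*zatasu*, *boso*, *tile*).
*tisoruz*: final sound = /z/, a sibilant → -ed → *tisoruzed*.
*kadano*: final sound = /o/, a vowel → -pos → *kadanopos*.
*muzkidol*: final sound = /l/, a non-sibilant consonant → -bak → *muzkidolbak*.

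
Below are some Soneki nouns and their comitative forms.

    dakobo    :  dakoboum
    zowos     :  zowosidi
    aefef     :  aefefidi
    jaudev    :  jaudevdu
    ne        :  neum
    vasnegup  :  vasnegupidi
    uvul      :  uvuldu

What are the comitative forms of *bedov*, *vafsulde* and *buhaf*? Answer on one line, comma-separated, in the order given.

bedovdu, vafsuldeum, buhafidi

Looking at the final sound of each stem: -idi when the stem ends in a voiceless consonant (*zowos*, *aefef*, *vasnegup*); -du when the stem ends in a voiced consonant (*jaudev*, *uvul*); -um when the stem ends in a vowel (*dakobo*, *ne*).
*bedov*: final sound = /v/, a voiced consonant → -du → *bedovdu*.
The final sound of *vafsulde* is /e/, which is a vowel, so the suffix is -um, giving *vafsuldeum*.
Since the final sound of *buhaf* is /f/ (a voiceless consonant), it takes -idi, giving *buhafidi*.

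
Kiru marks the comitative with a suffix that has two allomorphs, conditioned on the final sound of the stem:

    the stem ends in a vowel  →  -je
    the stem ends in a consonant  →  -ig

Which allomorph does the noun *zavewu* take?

Since the final sound of *zavewu* is /u/ (a vowel), it takes -je.

-je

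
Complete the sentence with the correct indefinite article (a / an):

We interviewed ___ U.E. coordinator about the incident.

a

The indefinite article is chosen by the initial *sound* of the following word, not its spelling.
The initialism *U.E.* is read letter by letter; the first letter, U, is pronounced /juː/, which begins with a consonant sound.
So the article is *a*: We interviewed a U.E. coordinator about the incident.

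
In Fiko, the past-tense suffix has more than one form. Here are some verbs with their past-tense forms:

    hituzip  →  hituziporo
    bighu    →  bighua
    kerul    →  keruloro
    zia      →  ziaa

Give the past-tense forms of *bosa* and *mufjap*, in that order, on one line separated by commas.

bosaa, mufjaporo

The alternation tracks the final sound of the stem — -oro when the stem ends in a consonant (*hituzip*, *kerul*); -a when the stem ends in a vowel (*bighu*, *zia*).
The final sound of *bosa* is /a/, which is a vowel, so the suffix is -a, giving *bosaa*.
*mufjap* — final sound /p/ (a consonant) → -oro → *mufjaporo*.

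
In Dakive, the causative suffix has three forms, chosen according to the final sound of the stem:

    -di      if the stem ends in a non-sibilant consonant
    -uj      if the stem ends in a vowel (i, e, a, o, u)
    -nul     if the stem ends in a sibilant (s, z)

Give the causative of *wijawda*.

*wijawda*: final sound = /a/, a vowel → -uj → *wijawdauj*.

wijawdauj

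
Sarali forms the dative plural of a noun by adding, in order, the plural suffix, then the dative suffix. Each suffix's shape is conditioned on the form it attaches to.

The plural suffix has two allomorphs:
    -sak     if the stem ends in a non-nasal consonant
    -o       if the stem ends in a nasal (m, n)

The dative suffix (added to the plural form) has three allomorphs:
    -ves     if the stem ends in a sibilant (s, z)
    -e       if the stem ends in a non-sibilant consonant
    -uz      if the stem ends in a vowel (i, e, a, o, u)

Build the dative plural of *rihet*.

rihetsake

*rihet* — final consonant /t/ (non-nasal) → -sak → *rihetsak*.
The plural form *rihetsak*: final sound = /k/, a non-sibilant consonant → -e → *rihetsake*.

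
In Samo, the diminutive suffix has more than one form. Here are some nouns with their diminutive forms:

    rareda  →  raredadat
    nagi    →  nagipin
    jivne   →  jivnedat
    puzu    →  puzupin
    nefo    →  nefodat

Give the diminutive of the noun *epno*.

epnodat

The suffix is conditioned by the last vowel: -pin when the last vowel of the stem is a high vowel (*nagi*, *puzu*); -dat when the last vowel of the stem is a non-high vowel (*rareda*, *jivne*, *nefo*).
Since the last vowel of *epno* is /o/ (a non-high vowel), it takes -dat, giving *epnodat*.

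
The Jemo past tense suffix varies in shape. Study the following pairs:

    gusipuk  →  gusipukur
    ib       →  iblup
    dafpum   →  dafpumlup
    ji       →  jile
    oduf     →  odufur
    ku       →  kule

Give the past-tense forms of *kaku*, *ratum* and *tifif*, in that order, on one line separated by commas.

Looking at the final sound of each stem: -ur when the stem ends in a voiceless consonant (*gusipuk*, *oduf*); -lup when the stem ends in a voiced consonant (*ib*, *dafpum*); -le when the stem ends in a vowel (*ji*, *ku*).
*kaku* — final sound /u/ (a vowel) → -le → *kakule*.
The final sound of *ratum* is /m/, which is a voiced consonant, so the suffix is -lup, giving *ratumlup*.
*tifif*: final sound = /f/, a voiceless consonant → -ur → *tififur*.

kakule, ratumlup, tififur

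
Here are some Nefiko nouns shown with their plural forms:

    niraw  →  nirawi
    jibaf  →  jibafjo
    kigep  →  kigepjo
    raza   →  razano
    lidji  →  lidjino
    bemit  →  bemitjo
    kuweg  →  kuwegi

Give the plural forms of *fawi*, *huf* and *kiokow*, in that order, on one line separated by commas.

fawino, hufjo, kiokowi

The pattern is voicing of the final sound: -jo when the stem ends in a voiceless consonant (*jibaf*, *kigep*, *bemit*); -i when the stem ends in a voiced consonant (*niraw*, *kuweg*); -no when the stem ends in a vowel (*raza*, *lidji*).
The final sound of *fawi* is /i/, which is a vowel, so the suffix is -no, giving *fawino*.
*huf*: final sound = /f/, a voiceless consonant → -jo → *hufjo*.
*kiokow*: final sound = /w/, a voiced consonant → -i → *kiokowi*.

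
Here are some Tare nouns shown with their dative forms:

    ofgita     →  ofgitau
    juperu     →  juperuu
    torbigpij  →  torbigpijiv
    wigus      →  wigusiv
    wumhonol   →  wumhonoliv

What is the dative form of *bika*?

The pattern is consonant vs. vowel: -iv when the stem ends in a consonant (*torbigpij*, *wigus*, *wumhonol*); -u when the stem ends in a vowel (*ofgita*, *juperu*).
*bika*: final sound = /a/, a vowel → -u → *bikau*.

bikau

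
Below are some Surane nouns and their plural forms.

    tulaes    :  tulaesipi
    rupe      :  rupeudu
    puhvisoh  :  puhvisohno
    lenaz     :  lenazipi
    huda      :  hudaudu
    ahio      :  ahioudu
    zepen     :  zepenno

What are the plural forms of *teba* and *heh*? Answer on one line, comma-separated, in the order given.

The suffix is conditioned by the final sound: -ipi when the stem ends in a sibilant (*tulaes*, *lenaz*); -no when the stem ends in a non-sibilant consonant (*puhvisoh*, *zepen*); -udu when the stem ends in a vowel (*rupe*, *huda*, *ahio*).
*teba*: final sound = /a/, a vowel → -udu → *tebaudu*.
*heh* — final sound /h/ (a non-sibilant consonant) → -no → *hehno*.

tebaudu, hehno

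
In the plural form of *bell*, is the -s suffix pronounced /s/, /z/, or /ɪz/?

/z/

The stem *bell* ends in a voiced non-sibilant sound.
The plural suffix surfaces as /ɪz/ after sibilants, /s/ after other voiceless consonants, and /z/ after other voiced sounds.
So the plural -s on *bell* is pronounced /z/.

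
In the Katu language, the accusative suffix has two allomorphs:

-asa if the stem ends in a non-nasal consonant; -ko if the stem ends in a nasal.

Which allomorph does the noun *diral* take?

-asa

The final consonant of *diral* is /l/, which is non-nasal, so the suffix is -asa.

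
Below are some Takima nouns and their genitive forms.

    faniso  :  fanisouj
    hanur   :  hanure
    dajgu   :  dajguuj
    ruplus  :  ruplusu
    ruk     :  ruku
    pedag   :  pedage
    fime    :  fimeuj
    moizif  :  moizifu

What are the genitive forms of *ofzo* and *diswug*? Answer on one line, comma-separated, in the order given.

The alternation tracks the final sound of the stem — -u when the stem ends in a voiceless consonant (*ruplus*, *ruk*, *moizif*); -e when the stem ends in a voiced consonant (*hanur*, *pedag*); -uj when the stem ends in a vowel (*faniso*, *dajgu*, *fime*).
Since the final sound of *ofzo* is /o/ (a vowel), it takes -uj, giving *ofzouj*.
*diswug* — final sound /g/ (a voiced consonant) → -e → *diswuge*.

ofzouj, diswuge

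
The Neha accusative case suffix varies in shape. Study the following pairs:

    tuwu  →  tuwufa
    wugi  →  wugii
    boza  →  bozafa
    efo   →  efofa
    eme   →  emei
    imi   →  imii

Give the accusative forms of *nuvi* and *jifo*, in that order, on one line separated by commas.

Looking at the last vowel of each stem: -i when the last vowel of the stem is a front vowel (*wugi*, *eme*, *imi*); -fa when the last vowel of the stem is a back vowel (*tuwu*, *boza*, *efo*).
Since the last vowel of *nuvi* is /i/ (a front vowel), it takes -i, giving *nuvii*.
*jifo*: last vowel = /o/, a back vowel → -fa → *jifofa*.

nuvii, jifofa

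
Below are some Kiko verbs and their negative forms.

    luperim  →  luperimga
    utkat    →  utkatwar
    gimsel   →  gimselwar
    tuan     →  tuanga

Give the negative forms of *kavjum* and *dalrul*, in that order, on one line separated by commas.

kavjumga, dalrulwar

Looking at the final consonant of each stem: -ga when the stem ends in a nasal (*luperim*, *tuan*); -war when the stem ends in a non-nasal consonant (*utkat*, *gimsel*).
*kavjum*: final consonant = /m/, a nasal → -ga → *kavjumga*.
*dalrul* — final consonant /l/ (non-nasal) → -war → *dalrulwar*.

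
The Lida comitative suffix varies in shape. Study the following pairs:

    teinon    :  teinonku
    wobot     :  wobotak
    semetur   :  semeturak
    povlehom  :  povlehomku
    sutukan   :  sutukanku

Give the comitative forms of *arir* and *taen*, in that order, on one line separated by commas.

Looking at the final consonant of each stem: -ku when the stem ends in a nasal (*teinon*, *povlehom*, *sutukan*); -ak when the stem ends in a non-nasal consonant (*wobot*, *semetur*).
The final consonant of *arir* is /r/, which is non-nasal, so the suffix is -ak, giving *arirak*.
Since the final consonant of *taen* is /n/ (a nasal), it takes -ku, giving *taenku*.

arirak, taenku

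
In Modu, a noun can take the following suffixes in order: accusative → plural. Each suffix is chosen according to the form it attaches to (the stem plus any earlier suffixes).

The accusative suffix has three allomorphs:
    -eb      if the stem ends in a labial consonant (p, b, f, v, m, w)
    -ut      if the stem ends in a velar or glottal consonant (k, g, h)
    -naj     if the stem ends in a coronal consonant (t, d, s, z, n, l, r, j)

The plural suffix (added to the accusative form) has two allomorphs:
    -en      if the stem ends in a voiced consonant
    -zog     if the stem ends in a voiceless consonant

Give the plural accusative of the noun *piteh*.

pitehutzog

*piteh* — final consonant /h/ (velar/glottal) → -ut → *pitehut*.
The final consonant of the accusative form *pitehut* is /t/, which is voiceless, so the plural suffix is -zog, giving *pitehutzog*.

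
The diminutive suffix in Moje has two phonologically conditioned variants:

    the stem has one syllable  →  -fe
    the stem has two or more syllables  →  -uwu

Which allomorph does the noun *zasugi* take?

-uwu

*zasugi* has 3 syllables, so the suffix is -uwu.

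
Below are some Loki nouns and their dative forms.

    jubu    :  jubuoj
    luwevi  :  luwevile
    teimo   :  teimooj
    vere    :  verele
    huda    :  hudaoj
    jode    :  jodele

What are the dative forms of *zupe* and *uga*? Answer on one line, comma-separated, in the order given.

The alternation tracks the last vowel of the stem — -le when the last vowel of the stem is a front vowel (*luwevi*, *vere*, *jode*); -oj when the last vowel of the stem is a back vowel (*jubu*, *teimo*, *huda*).
Since the last vowel of *zupe* is /e/ (a front vowel), it takes -le, giving *zupele*.
Since the last vowel of *uga* is /a/ (a back vowel), it takes -oj, giving *ugaoj*.

zupele, ugaoj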